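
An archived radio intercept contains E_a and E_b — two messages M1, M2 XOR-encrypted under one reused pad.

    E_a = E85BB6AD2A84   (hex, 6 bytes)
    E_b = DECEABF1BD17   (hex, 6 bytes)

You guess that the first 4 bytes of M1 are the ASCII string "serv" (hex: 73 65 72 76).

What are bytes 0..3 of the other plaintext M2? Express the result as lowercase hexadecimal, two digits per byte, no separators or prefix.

First, E_a ⊕ E_b = (M1 ⊕ K) ⊕ (M2 ⊕ K) = M1 ⊕ M2, so the key drops out. Then M2 = (M1 ⊕ M2) ⊕ M1 over the first 4 bytes.
byte 0: (e8 xor de) xor 73 = 36 xor 73 = 45
byte 1: (5b xor ce) xor 65 = 95 xor 65 = f0
byte 2: (b6 xor ab) xor 72 = 1d xor 72 = 6f
byte 3: (ad xor f1) xor 76 = 5c xor 76 = 2a

45f06f2a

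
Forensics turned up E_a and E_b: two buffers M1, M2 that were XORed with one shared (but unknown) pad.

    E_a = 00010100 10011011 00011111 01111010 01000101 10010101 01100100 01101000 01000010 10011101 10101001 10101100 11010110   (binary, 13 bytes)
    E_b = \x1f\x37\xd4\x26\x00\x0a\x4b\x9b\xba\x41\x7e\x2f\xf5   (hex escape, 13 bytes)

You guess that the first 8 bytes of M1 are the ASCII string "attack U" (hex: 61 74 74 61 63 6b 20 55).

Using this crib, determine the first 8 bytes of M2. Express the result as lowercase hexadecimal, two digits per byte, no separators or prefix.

6ad8bf3d26f40fa6

First, E_a ⊕ E_b = (M1 ⊕ K) ⊕ (M2 ⊕ K) = M1 ⊕ M2, so the key drops out. Then M2 = (M1 ⊕ M2) ⊕ M1 over the first 8 bytes.
byte 0: (14 ^ 1f) ^ 61 = 0b ^ 61 = 6a
byte 1: (9b ^ 37) ^ 74 = ac ^ 74 = d8
byte 2: (1f ^ d4) ^ 74 = cb ^ 74 = bf
byte 3: (7a ^ 26) ^ 61 = 5c ^ 61 = 3d
byte 4: (45 ^ 00) ^ 63 = 45 ^ 63 = 26
byte 5: (95 ^ 0a) ^ 6b = 9f ^ 6b = f4
byte 6: (64 ^ 4b) ^ 20 = 2f ^ 20 = 0f
byte 7: (68 ^ 9b) ^ 55 = f3 ^ 55 = a6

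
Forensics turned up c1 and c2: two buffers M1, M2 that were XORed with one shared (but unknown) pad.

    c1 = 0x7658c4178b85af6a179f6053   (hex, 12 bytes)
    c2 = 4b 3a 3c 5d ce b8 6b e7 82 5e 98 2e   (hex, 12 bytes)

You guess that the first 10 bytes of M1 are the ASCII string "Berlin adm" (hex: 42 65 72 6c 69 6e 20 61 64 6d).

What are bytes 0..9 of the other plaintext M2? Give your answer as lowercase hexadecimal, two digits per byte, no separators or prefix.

First, c1 ⊕ c2 = (M1 ⊕ K) ⊕ (M2 ⊕ K) = M1 ⊕ M2, so the key drops out. Then M2 = (M1 ⊕ M2) ⊕ M1 over the first 10 bytes.
byte 0: (76 xor 4b) xor 42 = 3d xor 42 = 7f
byte 1: (58 xor 3a) xor 65 = 62 xor 65 = 07
byte 2: (c4 xor 3c) xor 72 = f8 xor 72 = 8a
byte 3: (17 xor 5d) xor 6c = 4a xor 6c = 26
byte 4: (8b xor ce) xor 69 = 45 xor 69 = 2c
byte 5: (85 xor b8) xor 6e = 3d xor 6e = 53
byte 6: (af xor 6b) xor 20 = c4 xor 20 = e4
byte 7: (6a xor e7) xor 61 = 8d xor 61 = ec
byte 8: (17 xor 82) xor 64 = 95 xor 64 = f1
byte 9: (9f xor 5e) xor 6d = c1 xor 6d = ac

7f078a262c53e4ecf1ac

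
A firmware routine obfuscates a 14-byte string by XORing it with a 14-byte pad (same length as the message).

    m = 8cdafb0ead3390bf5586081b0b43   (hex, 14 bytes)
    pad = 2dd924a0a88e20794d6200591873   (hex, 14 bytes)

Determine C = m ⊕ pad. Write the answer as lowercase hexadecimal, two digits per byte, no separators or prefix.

XOR is its own inverse, so applying the key byte-wise gives the result directly.
10001100 ⊕ 00101101 = 10100001
11011010 ⊕ 11011001 = 00000011
11111011 ⊕ 00100100 = 11011111
00001110 ⊕ 10100000 = 10101110
10101101 ⊕ 10101000 = 00000101
00110011 ⊕ 10001110 = 10111101
10010000 ⊕ 00100000 = 10110000
10111111 ⊕ 01111001 = 11000110
01010101 ⊕ 01001101 = 00011000
10000110 ⊕ 01100010 = 11100100
00001000 ⊕ 00000000 = 00001000
00011011 ⊕ 01011001 = 01000010
00001011 ⊕ 00011000 = 00010011
01000011 ⊕ 01110011 = 00110000

a103dfae05bdb0c618e408421330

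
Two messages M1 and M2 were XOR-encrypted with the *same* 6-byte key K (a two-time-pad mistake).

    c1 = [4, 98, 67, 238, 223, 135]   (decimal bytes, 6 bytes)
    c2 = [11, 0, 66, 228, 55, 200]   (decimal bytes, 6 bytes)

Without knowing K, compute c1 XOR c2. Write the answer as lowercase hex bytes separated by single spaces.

0f 62 01 0a e8 4f

c1 ⊕ c2 = (M1 ⊕ K) ⊕ (M2 ⊕ K) = M1 ⊕ M2 — the shared key cancels under XOR.
04 XOR 0b = 0f
62 XOR 00 = 62
43 XOR 42 = 01
ee XOR e4 = 0a
df XOR 37 = e8
87 XOR c8 = 4f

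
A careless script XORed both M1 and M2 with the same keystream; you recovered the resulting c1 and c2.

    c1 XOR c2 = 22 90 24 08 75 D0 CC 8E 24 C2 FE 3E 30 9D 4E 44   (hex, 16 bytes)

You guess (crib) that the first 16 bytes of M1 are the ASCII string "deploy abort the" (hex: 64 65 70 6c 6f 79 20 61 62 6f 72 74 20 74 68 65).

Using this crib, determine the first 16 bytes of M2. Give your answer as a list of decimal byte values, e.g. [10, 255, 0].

Since c1 ⊕ c2 = M1 ⊕ M2, XORing with the guessed M1 bytes yields the corresponding M2 bytes: M2 = (c1 ⊕ c2) ⊕ M1.
byte 0: 00100010 ^ 01100100 = 01000110
byte 1: 10010000 ^ 01100101 = 11110101
byte 2: 00100100 ^ 01110000 = 01010100
byte 3: 00001000 ^ 01101100 = 01100100
byte 4: 01110101 ^ 01101111 = 00011010
byte 5: 11010000 ^ 01111001 = 10101001
byte 6: 11001100 ^ 00100000 = 11101100
byte 7: 10001110 ^ 01100001 = 11101111
byte 8: 00100100 ^ 01100010 = 01000110
byte 9: 11000010 ^ 01101111 = 10101101
byte 10: 11111110 ^ 01110010 = 10001100
byte 11: 00111110 ^ 01110100 = 01001010
byte 12: 00110000 ^ 00100000 = 00010000
byte 13: 10011101 ^ 01110100 = 11101001
byte 14: 01001110 ^ 01101000 = 00100110
byte 15: 01000100 ^ 01100101 = 00100001

[70, 245, 84, 100, 26, 169, 236, 239, 70, 173, 140, 74, 16, 233, 38, 33]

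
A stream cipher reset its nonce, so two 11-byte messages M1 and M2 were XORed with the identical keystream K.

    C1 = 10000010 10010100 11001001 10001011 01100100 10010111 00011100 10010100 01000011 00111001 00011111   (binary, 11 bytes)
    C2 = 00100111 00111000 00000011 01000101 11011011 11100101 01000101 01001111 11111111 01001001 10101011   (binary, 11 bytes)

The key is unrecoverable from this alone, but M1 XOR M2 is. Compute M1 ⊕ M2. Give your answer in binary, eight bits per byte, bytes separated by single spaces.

10100101 10101100 11001010 11001110 10111111 01110010 01011001 11011011 10111100 01110000 10110100

C1 ⊕ C2 = (M1 ⊕ K) ⊕ (M2 ⊕ K) = M1 ⊕ M2 — the shared key cancels under XOR.
byte 0: 82 ⊕ 27 = a5
byte 1: 94 ⊕ 38 = ac
byte 2: c9 ⊕ 03 = ca
byte 3: 8b ⊕ 45 = ce
byte 4: 64 ⊕ db = bf
byte 5: 97 ⊕ e5 = 72
byte 6: 1c ⊕ 45 = 59
byte 7: 94 ⊕ 4f = db
byte 8: 43 ⊕ ff = bc
byte 9: 39 ⊕ 49 = 70
byte 10: 1f ⊕ ab = b4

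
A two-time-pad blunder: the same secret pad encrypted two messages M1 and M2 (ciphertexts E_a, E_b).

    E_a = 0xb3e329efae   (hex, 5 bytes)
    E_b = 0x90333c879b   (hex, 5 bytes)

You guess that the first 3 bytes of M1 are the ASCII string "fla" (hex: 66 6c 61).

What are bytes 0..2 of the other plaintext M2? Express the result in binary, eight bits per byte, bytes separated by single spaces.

First, E_a ⊕ E_b = (M1 ⊕ K) ⊕ (M2 ⊕ K) = M1 ⊕ M2, so the key drops out. Then M2 = (M1 ⊕ M2) ⊕ M1 over the first 3 bytes.
byte 0: (b3 ⊕ 90) ⊕ 66 = 23 ⊕ 66 = 45
byte 1: (e3 ⊕ 33) ⊕ 6c = d0 ⊕ 6c = bc
byte 2: (29 ⊕ 3c) ⊕ 61 = 15 ⊕ 61 = 74

01000101 10111100 01110100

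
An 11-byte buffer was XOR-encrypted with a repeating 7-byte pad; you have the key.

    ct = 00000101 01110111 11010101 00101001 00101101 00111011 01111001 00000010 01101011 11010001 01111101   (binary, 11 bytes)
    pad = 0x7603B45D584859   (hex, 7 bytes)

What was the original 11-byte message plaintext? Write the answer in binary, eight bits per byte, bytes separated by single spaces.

The 7-byte key repeats, so the effective keystream is 76 03 b4 5d 58 48 59 76 03 b4 5d.
byte 0: 05 XOR 76 = 73
byte 1: 77 XOR 03 = 74
byte 2: d5 XOR b4 = 61
byte 3: 29 XOR 5d = 74
byte 4: 2d XOR 58 = 75
byte 5: 3b XOR 48 = 73
byte 6: 79 XOR 59 = 20
byte 7: 02 XOR 76 = 74
byte 8: 6b XOR 03 = 68
byte 9: d1 XOR b4 = 65
byte 10: 7d XOR 5d = 20

01110011 01110100 01100001 01110100 01110101 01110011 00100000 01110100 01101000 01100101 00100000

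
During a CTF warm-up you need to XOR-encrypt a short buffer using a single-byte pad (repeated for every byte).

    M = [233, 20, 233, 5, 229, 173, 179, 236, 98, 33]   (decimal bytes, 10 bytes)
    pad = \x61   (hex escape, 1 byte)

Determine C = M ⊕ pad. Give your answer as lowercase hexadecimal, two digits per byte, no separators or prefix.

The 1-byte key repeats, so the effective keystream is 61 61 61 61 61 61 61 61 61 61.
byte 0: 233 ⊕  97 = 136
byte 1:  20 ⊕  97 = 117
byte 2: 233 ⊕  97 = 136
byte 3:   5 ⊕  97 = 100
byte 4: 229 ⊕  97 = 132
byte 5: 173 ⊕  97 = 204
byte 6: 179 ⊕  97 = 210
byte 7: 236 ⊕  97 = 141
byte 8:  98 ⊕  97 =   3
byte 9:  33 ⊕  97 =  64

8875886484ccd28d0340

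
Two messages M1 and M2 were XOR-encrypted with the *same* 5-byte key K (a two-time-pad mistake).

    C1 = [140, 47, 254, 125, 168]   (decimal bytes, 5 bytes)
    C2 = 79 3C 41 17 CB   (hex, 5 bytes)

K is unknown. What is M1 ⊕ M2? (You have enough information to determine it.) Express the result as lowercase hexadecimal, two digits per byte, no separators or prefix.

C1 ⊕ C2 = (M1 ⊕ K) ⊕ (M2 ⊕ K) = M1 ⊕ M2 — the shared key cancels under XOR.
byte 0: 8c ^ 79 = f5
byte 1: 2f ^ 3c = 13
byte 2: fe ^ 41 = bf
byte 3: 7d ^ 17 = 6a
byte 4: a8 ^ cb = 63

f513bf6a63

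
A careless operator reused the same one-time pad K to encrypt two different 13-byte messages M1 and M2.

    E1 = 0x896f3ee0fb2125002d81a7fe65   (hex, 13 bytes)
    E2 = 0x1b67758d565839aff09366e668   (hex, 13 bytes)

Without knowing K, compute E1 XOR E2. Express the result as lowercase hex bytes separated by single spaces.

E1 ⊕ E2 = (M1 ⊕ K) ⊕ (M2 ⊕ K) = M1 ⊕ M2 — the shared key cancels under XOR.
89 xor 1b = 92
6f xor 67 = 08
3e xor 75 = 4b
e0 xor 8d = 6d
fb xor 56 = ad
21 xor 58 = 79
25 xor 39 = 1c
00 xor af = af
2d xor f0 = dd
81 xor 93 = 12
a7 xor 66 = c1
fe xor e6 = 18
65 xor 68 = 0d

92 08 4b 6d ad 79 1c af dd 12 c1 18 0d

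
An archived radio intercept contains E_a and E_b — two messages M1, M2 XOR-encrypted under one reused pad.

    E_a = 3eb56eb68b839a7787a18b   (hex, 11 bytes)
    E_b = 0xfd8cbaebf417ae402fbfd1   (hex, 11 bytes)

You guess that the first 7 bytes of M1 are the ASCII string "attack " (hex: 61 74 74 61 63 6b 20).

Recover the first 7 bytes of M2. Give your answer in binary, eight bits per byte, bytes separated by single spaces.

10100010 01001101 10100000 00111100 00011100 11111111 00010100

First, E_a ⊕ E_b = (M1 ⊕ K) ⊕ (M2 ⊕ K) = M1 ⊕ M2, so the key drops out. Then M2 = (M1 ⊕ M2) ⊕ M1 over the first 7 bytes.
byte 0: (3e XOR fd) XOR 61 = c3 XOR 61 = a2
byte 1: (b5 XOR 8c) XOR 74 = 39 XOR 74 = 4d
byte 2: (6e XOR ba) XOR 74 = d4 XOR 74 = a0
byte 3: (b6 XOR eb) XOR 61 = 5d XOR 61 = 3c
byte 4: (8b XOR f4) XOR 63 = 7f XOR 63 = 1c
byte 5: (83 XOR 17) XOR 6b = 94 XOR 6b = ff
byte 6: (9a XOR ae) XOR 20 = 34 XOR 20 = 14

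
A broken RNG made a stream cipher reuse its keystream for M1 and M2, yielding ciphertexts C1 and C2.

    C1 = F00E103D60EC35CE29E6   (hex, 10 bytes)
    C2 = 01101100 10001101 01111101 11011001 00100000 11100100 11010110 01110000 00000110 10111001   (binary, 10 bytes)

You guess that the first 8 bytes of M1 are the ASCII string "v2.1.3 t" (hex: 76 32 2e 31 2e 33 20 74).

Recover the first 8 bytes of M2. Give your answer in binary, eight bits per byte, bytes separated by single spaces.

11101010 10110001 01000011 11010101 01101110 00111011 11000011 11001010

First, C1 ⊕ C2 = (M1 ⊕ K) ⊕ (M2 ⊕ K) = M1 ⊕ M2, so the key drops out. Then M2 = (M1 ⊕ M2) ⊕ M1 over the first 8 bytes.
byte 0: (f0 xor 6c) xor 76 = 9c xor 76 = ea
byte 1: (0e xor 8d) xor 32 = 83 xor 32 = b1
byte 2: (10 xor 7d) xor 2e = 6d xor 2e = 43
byte 3: (3d xor d9) xor 31 = e4 xor 31 = d5
byte 4: (60 xor 20) xor 2e = 40 xor 2e = 6e
byte 5: (ec xor e4) xor 33 = 08 xor 33 = 3b
byte 6: (35 xor d6) xor 20 = e3 xor 20 = c3
byte 7: (ce xor 70) xor 74 = be xor 74 = ca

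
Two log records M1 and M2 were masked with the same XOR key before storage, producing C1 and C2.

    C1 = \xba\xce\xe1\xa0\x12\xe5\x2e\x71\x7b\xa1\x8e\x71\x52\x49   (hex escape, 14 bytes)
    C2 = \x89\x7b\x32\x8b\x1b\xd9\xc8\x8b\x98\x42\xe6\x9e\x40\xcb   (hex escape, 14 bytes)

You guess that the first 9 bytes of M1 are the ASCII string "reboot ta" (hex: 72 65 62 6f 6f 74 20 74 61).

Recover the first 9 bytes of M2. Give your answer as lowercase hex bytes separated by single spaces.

First, C1 ⊕ C2 = (M1 ⊕ K) ⊕ (M2 ⊕ K) = M1 ⊕ M2, so the key drops out. Then M2 = (M1 ⊕ M2) ⊕ M1 over the first 9 bytes.
byte 0: (ba XOR 89) XOR 72 = 33 XOR 72 = 41
byte 1: (ce XOR 7b) XOR 65 = b5 XOR 65 = d0
byte 2: (e1 XOR 32) XOR 62 = d3 XOR 62 = b1
byte 3: (a0 XOR 8b) XOR 6f = 2b XOR 6f = 44
byte 4: (12 XOR 1b) XOR 6f = 09 XOR 6f = 66
byte 5: (e5 XOR d9) XOR 74 = 3c XOR 74 = 48
byte 6: (2e XOR c8) XOR 20 = e6 XOR 20 = c6
byte 7: (71 XOR 8b) XOR 74 = fa XOR 74 = 8e
byte 8: (7b XOR 98) XOR 61 = e3 XOR 61 = 82

41 d0 b1 44 66 48 c6 8e 82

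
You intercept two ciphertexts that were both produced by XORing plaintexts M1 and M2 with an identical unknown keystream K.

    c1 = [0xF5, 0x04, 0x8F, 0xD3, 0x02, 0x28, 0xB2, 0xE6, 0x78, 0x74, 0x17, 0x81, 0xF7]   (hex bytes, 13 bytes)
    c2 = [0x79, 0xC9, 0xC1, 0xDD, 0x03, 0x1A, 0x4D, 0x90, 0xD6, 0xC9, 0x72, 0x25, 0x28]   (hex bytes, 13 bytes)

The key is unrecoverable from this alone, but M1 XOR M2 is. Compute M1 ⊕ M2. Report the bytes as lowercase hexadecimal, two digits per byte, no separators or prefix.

8ccd4e0e0132ff76aebd65a4df

c1 ⊕ c2 = (M1 ⊕ K) ⊕ (M2 ⊕ K) = M1 ⊕ M2 — the shared key cancels under XOR.
byte 0: f5 XOR 79 = 8c
byte 1: 04 XOR c9 = cd
byte 2: 8f XOR c1 = 4e
byte 3: d3 XOR dd = 0e
byte 4: 02 XOR 03 = 01
byte 5: 28 XOR 1a = 32
byte 6: b2 XOR 4d = ff
byte 7: e6 XOR 90 = 76
byte 8: 78 XOR d6 = ae
byte 9: 74 XOR c9 = bd
byte 10: 17 XOR 72 = 65
byte 11: 81 XOR 25 = a4
byte 12: f7 XOR 28 = df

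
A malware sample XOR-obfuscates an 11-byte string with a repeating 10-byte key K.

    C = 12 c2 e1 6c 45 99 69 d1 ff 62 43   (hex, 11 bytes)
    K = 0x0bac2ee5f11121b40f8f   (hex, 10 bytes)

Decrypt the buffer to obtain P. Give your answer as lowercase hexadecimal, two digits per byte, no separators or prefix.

196ecf89b4884865f0ed48

The 10-byte key repeats, so the effective keystream is 0b ac 2e e5 f1 11 21 b4 0f 8f 0b.
byte 0:  18 ^  11 =  25
byte 1: 194 ^ 172 = 110
byte 2: 225 ^  46 = 207
byte 3: 108 ^ 229 = 137
byte 4:  69 ^ 241 = 180
byte 5: 153 ^  17 = 136
byte 6: 105 ^  33 =  72
byte 7: 209 ^ 180 = 101
byte 8: 255 ^  15 = 240
byte 9:  98 ^ 143 = 237
byte 10:  67 ^  11 =  72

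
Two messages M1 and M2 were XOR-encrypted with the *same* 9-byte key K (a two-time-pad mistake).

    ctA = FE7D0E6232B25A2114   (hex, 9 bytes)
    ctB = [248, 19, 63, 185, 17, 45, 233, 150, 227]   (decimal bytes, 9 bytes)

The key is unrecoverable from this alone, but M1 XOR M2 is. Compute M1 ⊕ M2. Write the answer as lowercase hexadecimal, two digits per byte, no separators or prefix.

ctA ⊕ ctB = (M1 ⊕ K) ⊕ (M2 ⊕ K) = M1 ⊕ M2 — the shared key cancels under XOR.
254 ⊕ 248 =   6
125 ⊕  19 = 110
 14 ⊕  63 =  49
 98 ⊕ 185 = 219
 50 ⊕  17 =  35
178 ⊕  45 = 159
 90 ⊕ 233 = 179
 33 ⊕ 150 = 183
 20 ⊕ 227 = 247

066e31db239fb3b7f7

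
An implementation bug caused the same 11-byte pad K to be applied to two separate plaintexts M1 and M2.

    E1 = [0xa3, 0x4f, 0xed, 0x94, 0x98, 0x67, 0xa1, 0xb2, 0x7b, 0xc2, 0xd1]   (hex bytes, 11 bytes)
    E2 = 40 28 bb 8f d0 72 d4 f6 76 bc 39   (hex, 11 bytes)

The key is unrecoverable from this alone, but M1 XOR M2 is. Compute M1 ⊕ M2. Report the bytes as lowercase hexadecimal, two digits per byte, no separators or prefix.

e367561b481575440d7ee8

E1 ⊕ E2 = (M1 ⊕ K) ⊕ (M2 ⊕ K) = M1 ⊕ M2 — the shared key cancels under XOR.
a3 ⊕ 40 = e3
4f ⊕ 28 = 67
ed ⊕ bb = 56
94 ⊕ 8f = 1b
98 ⊕ d0 = 48
67 ⊕ 72 = 15
a1 ⊕ d4 = 75
b2 ⊕ f6 = 44
7b ⊕ 76 = 0d
c2 ⊕ bc = 7e
d1 ⊕ 39 = e8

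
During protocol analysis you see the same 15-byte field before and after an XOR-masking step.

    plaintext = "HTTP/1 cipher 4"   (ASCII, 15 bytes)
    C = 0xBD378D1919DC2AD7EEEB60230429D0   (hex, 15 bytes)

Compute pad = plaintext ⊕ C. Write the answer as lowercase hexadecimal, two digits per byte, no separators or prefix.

f563d94936ed0ab4879b08467609e4

Since C = plaintext ⊕ pad, XORing both sides with plaintext gives pad = plaintext ⊕ C.
48 xor bd = f5
54 xor 37 = 63
54 xor 8d = d9
50 xor 19 = 49
2f xor 19 = 36
31 xor dc = ed
20 xor 2a = 0a
63 xor d7 = b4
69 xor ee = 87
70 xor eb = 9b
68 xor 60 = 08
65 xor 23 = 46
72 xor 04 = 76
20 xor 29 = 09
34 xor d0 = e4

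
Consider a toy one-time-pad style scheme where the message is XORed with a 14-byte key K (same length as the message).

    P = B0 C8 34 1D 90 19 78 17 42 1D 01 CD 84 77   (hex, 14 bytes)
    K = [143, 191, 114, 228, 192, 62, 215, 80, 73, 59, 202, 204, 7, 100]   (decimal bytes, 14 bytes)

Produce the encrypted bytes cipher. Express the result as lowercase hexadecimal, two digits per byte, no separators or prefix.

XOR is its own inverse, so applying the key byte-wise gives the result directly.
b0 XOR 8f = 3f
c8 XOR bf = 77
34 XOR 72 = 46
1d XOR e4 = f9
90 XOR c0 = 50
19 XOR 3e = 27
78 XOR d7 = af
17 XOR 50 = 47
42 XOR 49 = 0b
1d XOR 3b = 26
01 XOR ca = cb
cd XOR cc = 01
84 XOR 07 = 83
77 XOR 64 = 13

3f7746f95027af470b26cb018313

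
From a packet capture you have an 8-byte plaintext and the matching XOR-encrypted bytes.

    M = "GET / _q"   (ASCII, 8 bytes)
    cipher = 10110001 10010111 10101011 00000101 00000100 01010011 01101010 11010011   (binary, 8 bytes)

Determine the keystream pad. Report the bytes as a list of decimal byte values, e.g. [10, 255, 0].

Since cipher = M ⊕ pad, XORing both sides with M gives pad = M ⊕ cipher.
47 ^ b1 = f6
45 ^ 97 = d2
54 ^ ab = ff
20 ^ 05 = 25
2f ^ 04 = 2b
20 ^ 53 = 73
5f ^ 6a = 35
71 ^ d3 = a2

[246, 210, 255, 37, 43, 115, 53, 162]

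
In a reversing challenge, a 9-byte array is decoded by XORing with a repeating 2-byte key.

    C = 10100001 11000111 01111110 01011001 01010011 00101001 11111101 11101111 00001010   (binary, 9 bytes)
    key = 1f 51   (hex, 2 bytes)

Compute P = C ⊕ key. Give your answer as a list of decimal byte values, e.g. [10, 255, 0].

The 2-byte key repeats, so the effective keystream is 1f 51 1f 51 1f 51 1f 51 1f.
byte 0: a1 ⊕ 1f = be
byte 1: c7 ⊕ 51 = 96
byte 2: 7e ⊕ 1f = 61
byte 3: 59 ⊕ 51 = 08
byte 4: 53 ⊕ 1f = 4c
byte 5: 29 ⊕ 51 = 78
byte 6: fd ⊕ 1f = e2
byte 7: ef ⊕ 51 = be
byte 8: 0a ⊕ 1f = 15

[190, 150, 97, 8, 76, 120, 226, 190, 21]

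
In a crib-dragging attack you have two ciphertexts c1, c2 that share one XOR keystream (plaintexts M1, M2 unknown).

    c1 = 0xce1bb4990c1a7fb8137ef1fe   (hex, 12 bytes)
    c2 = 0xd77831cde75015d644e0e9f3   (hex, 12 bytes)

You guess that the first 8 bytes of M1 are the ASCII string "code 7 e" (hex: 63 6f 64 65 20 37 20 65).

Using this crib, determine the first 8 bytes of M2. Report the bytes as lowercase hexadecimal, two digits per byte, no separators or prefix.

7a0ce131cb7d4a0b

First, c1 ⊕ c2 = (M1 ⊕ K) ⊕ (M2 ⊕ K) = M1 ⊕ M2, so the key drops out. Then M2 = (M1 ⊕ M2) ⊕ M1 over the first 8 bytes.
byte 0: (ce ⊕ d7) ⊕ 63 = 19 ⊕ 63 = 7a
byte 1: (1b ⊕ 78) ⊕ 6f = 63 ⊕ 6f = 0c
byte 2: (b4 ⊕ 31) ⊕ 64 = 85 ⊕ 64 = e1
byte 3: (99 ⊕ cd) ⊕ 65 = 54 ⊕ 65 = 31
byte 4: (0c ⊕ e7) ⊕ 20 = eb ⊕ 20 = cb
byte 5: (1a ⊕ 50) ⊕ 37 = 4a ⊕ 37 = 7d
byte 6: (7f ⊕ 15) ⊕ 20 = 6a ⊕ 20 = 4a
byte 7: (b8 ⊕ d6) ⊕ 65 = 6e ⊕ 65 = 0b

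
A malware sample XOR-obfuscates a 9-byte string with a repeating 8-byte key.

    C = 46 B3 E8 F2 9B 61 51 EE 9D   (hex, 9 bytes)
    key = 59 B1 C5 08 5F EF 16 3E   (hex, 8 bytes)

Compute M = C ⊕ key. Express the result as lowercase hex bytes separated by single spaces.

1f 02 2d fa c4 8e 47 d0 c4

The 8-byte key repeats, so the effective keystream is 59 b1 c5 08 5f ef 16 3e 59.
byte 0: 01000110 ^ 01011001 = 00011111
byte 1: 10110011 ^ 10110001 = 00000010
byte 2: 11101000 ^ 11000101 = 00101101
byte 3: 11110010 ^ 00001000 = 11111010
byte 4: 10011011 ^ 01011111 = 11000100
byte 5: 01100001 ^ 11101111 = 10001110
byte 6: 01010001 ^ 00010110 = 01000111
byte 7: 11101110 ^ 00111110 = 11010000
byte 8: 10011101 ^ 01011001 = 11000100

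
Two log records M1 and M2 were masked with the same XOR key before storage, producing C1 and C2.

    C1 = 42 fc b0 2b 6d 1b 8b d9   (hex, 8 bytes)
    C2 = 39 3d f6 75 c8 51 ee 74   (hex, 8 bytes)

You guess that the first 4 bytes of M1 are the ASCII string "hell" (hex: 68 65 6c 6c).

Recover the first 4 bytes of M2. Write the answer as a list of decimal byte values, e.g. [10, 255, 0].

[19, 164, 42, 50]

First, C1 ⊕ C2 = (M1 ⊕ K) ⊕ (M2 ⊕ K) = M1 ⊕ M2, so the key drops out. Then M2 = (M1 ⊕ M2) ⊕ M1 over the first 4 bytes.
byte 0: (42 ⊕ 39) ⊕ 68 = 7b ⊕ 68 = 13
byte 1: (fc ⊕ 3d) ⊕ 65 = c1 ⊕ 65 = a4
byte 2: (b0 ⊕ f6) ⊕ 6c = 46 ⊕ 6c = 2a
byte 3: (2b ⊕ 75) ⊕ 6c = 5e ⊕ 6c = 32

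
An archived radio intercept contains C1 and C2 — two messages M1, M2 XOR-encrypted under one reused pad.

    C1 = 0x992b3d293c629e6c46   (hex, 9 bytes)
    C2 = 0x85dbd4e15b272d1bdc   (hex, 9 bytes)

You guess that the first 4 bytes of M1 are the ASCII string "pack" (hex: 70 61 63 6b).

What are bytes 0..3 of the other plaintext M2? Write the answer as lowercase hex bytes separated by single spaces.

6c 91 8a a3

First, C1 ⊕ C2 = (M1 ⊕ K) ⊕ (M2 ⊕ K) = M1 ⊕ M2, so the key drops out. Then M2 = (M1 ⊕ M2) ⊕ M1 over the first 4 bytes.
byte 0: (99 ^ 85) ^ 70 = 1c ^ 70 = 6c
byte 1: (2b ^ db) ^ 61 = f0 ^ 61 = 91
byte 2: (3d ^ d4) ^ 63 = e9 ^ 63 = 8a
byte 3: (29 ^ e1) ^ 6b = c8 ^ 6b = a3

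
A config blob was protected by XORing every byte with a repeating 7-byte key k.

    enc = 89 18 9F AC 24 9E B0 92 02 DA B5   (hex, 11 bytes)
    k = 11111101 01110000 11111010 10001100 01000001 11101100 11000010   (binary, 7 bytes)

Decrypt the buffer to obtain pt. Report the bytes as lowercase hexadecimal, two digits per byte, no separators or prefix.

The 7-byte key repeats, so the effective keystream is fd 70 fa 8c 41 ec c2 fd 70 fa 8c.
byte 0: 89 ^ fd = 74
byte 1: 18 ^ 70 = 68
byte 2: 9f ^ fa = 65
byte 3: ac ^ 8c = 20
byte 4: 24 ^ 41 = 65
byte 5: 9e ^ ec = 72
byte 6: b0 ^ c2 = 72
byte 7: 92 ^ fd = 6f
byte 8: 02 ^ 70 = 72
byte 9: da ^ fa = 20
byte 10: b5 ^ 8c = 39

746865206572726f722039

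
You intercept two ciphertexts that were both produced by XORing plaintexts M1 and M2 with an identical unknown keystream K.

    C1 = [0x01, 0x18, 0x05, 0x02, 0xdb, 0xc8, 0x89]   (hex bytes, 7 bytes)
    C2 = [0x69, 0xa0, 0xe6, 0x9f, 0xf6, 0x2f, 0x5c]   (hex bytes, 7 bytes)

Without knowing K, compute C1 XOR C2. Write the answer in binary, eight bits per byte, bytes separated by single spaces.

C1 ⊕ C2 = (M1 ⊕ K) ⊕ (M2 ⊕ K) = M1 ⊕ M2 — the shared key cancels under XOR.
01 ^ 69 = 68
18 ^ a0 = b8
05 ^ e6 = e3
02 ^ 9f = 9d
db ^ f6 = 2d
c8 ^ 2f = e7
89 ^ 5c = d5

01101000 10111000 11100011 10011101 00101101 11100111 11010101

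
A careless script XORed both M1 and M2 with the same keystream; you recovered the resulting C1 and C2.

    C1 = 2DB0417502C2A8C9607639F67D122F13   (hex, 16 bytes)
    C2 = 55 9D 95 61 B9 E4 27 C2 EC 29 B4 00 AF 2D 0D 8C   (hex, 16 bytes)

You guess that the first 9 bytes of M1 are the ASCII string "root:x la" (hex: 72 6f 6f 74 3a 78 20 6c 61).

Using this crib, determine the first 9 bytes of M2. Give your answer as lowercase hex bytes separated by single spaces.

0a 42 bb 60 81 5e af 67 ed

First, C1 ⊕ C2 = (M1 ⊕ K) ⊕ (M2 ⊕ K) = M1 ⊕ M2, so the key drops out. Then M2 = (M1 ⊕ M2) ⊕ M1 over the first 9 bytes.
byte 0: (2d ^ 55) ^ 72 = 78 ^ 72 = 0a
byte 1: (b0 ^ 9d) ^ 6f = 2d ^ 6f = 42
byte 2: (41 ^ 95) ^ 6f = d4 ^ 6f = bb
byte 3: (75 ^ 61) ^ 74 = 14 ^ 74 = 60
byte 4: (02 ^ b9) ^ 3a = bb ^ 3a = 81
byte 5: (c2 ^ e4) ^ 78 = 26 ^ 78 = 5e
byte 6: (a8 ^ 27) ^ 20 = 8f ^ 20 = af
byte 7: (c9 ^ c2) ^ 6c = 0b ^ 6c = 67
byte 8: (60 ^ ec) ^ 61 = 8c ^ 61 = ed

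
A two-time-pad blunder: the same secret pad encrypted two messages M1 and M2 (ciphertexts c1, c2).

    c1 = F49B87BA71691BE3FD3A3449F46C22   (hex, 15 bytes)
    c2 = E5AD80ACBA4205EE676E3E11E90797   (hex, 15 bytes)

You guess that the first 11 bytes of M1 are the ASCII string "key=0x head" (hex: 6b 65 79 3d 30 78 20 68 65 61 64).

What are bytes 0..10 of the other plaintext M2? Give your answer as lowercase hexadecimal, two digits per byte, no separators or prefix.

First, c1 ⊕ c2 = (M1 ⊕ K) ⊕ (M2 ⊕ K) = M1 ⊕ M2, so the key drops out. Then M2 = (M1 ⊕ M2) ⊕ M1 over the first 11 bytes.
byte 0: (f4 ^ e5) ^ 6b = 11 ^ 6b = 7a
byte 1: (9b ^ ad) ^ 65 = 36 ^ 65 = 53
byte 2: (87 ^ 80) ^ 79 = 07 ^ 79 = 7e
byte 3: (ba ^ ac) ^ 3d = 16 ^ 3d = 2b
byte 4: (71 ^ ba) ^ 30 = cb ^ 30 = fb
byte 5: (69 ^ 42) ^ 78 = 2b ^ 78 = 53
byte 6: (1b ^ 05) ^ 20 = 1e ^ 20 = 3e
byte 7: (e3 ^ ee) ^ 68 = 0d ^ 68 = 65
byte 8: (fd ^ 67) ^ 65 = 9a ^ 65 = ff
byte 9: (3a ^ 6e) ^ 61 = 54 ^ 61 = 35
byte 10: (34 ^ 3e) ^ 64 = 0a ^ 64 = 6e

7a537e2bfb533e65ff356e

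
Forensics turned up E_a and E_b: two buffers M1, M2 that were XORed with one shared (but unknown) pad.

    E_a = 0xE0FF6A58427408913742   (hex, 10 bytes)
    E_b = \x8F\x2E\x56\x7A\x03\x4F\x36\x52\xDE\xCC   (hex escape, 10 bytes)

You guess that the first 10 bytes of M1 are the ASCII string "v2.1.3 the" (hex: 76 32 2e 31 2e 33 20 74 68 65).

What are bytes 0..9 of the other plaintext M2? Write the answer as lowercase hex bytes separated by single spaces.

19 e3 12 13 6f 08 1e b7 81 eb

First, E_a ⊕ E_b = (M1 ⊕ K) ⊕ (M2 ⊕ K) = M1 ⊕ M2, so the key drops out. Then M2 = (M1 ⊕ M2) ⊕ M1 over the first 10 bytes.
byte 0: (e0 xor 8f) xor 76 = 6f xor 76 = 19
byte 1: (ff xor 2e) xor 32 = d1 xor 32 = e3
byte 2: (6a xor 56) xor 2e = 3c xor 2e = 12
byte 3: (58 xor 7a) xor 31 = 22 xor 31 = 13
byte 4: (42 xor 03) xor 2e = 41 xor 2e = 6f
byte 5: (74 xor 4f) xor 33 = 3b xor 33 = 08
byte 6: (08 xor 36) xor 20 = 3e xor 20 = 1e
byte 7: (91 xor 52) xor 74 = c3 xor 74 = b7
byte 8: (37 xor de) xor 68 = e9 xor 68 = 81
byte 9: (42 xor cc) xor 65 = 8e xor 65 = eb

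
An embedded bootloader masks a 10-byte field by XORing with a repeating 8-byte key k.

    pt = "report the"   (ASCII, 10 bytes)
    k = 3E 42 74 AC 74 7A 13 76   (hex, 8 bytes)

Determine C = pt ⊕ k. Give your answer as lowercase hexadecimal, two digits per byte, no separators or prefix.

The 8-byte key repeats, so the effective keystream is 3e 42 74 ac 74 7a 13 76 3e 42.
byte 0: 72 ⊕ 3e = 4c
byte 1: 65 ⊕ 42 = 27
byte 2: 70 ⊕ 74 = 04
byte 3: 6f ⊕ ac = c3
byte 4: 72 ⊕ 74 = 06
byte 5: 74 ⊕ 7a = 0e
byte 6: 20 ⊕ 13 = 33
byte 7: 74 ⊕ 76 = 02
byte 8: 68 ⊕ 3e = 56
byte 9: 65 ⊕ 42 = 27

4c2704c3060e33025627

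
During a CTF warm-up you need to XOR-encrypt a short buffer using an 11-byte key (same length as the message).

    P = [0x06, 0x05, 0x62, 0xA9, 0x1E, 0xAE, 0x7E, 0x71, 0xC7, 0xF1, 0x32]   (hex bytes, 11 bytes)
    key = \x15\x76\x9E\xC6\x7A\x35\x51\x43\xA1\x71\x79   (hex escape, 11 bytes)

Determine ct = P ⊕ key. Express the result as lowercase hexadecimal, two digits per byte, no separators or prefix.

1373fc6f649b2f3266804b

byte 0: 00000110 ^ 00010101 = 00010011
byte 1: 00000101 ^ 01110110 = 01110011
byte 2: 01100010 ^ 10011110 = 11111100
byte 3: 10101001 ^ 11000110 = 01101111
byte 4: 00011110 ^ 01111010 = 01100100
byte 5: 10101110 ^ 00110101 = 10011011
byte 6: 01111110 ^ 01010001 = 00101111
byte 7: 01110001 ^ 01000011 = 00110010
byte 8: 11000111 ^ 10100001 = 01100110
byte 9: 11110001 ^ 01110001 = 10000000
byte 10: 00110010 ^ 01111001 = 01001011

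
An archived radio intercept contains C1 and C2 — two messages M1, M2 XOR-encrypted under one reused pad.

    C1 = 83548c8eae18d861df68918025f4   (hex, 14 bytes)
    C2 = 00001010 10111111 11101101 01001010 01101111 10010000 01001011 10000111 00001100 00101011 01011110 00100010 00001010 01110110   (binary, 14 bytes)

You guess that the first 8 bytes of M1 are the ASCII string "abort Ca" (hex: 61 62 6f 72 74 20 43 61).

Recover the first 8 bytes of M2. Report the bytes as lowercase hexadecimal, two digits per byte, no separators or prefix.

e8890eb6b5a8d087

First, C1 ⊕ C2 = (M1 ⊕ K) ⊕ (M2 ⊕ K) = M1 ⊕ M2, so the key drops out. Then M2 = (M1 ⊕ M2) ⊕ M1 over the first 8 bytes.
byte 0: (83 ⊕ 0a) ⊕ 61 = 89 ⊕ 61 = e8
byte 1: (54 ⊕ bf) ⊕ 62 = eb ⊕ 62 = 89
byte 2: (8c ⊕ ed) ⊕ 6f = 61 ⊕ 6f = 0e
byte 3: (8e ⊕ 4a) ⊕ 72 = c4 ⊕ 72 = b6
byte 4: (ae ⊕ 6f) ⊕ 74 = c1 ⊕ 74 = b5
byte 5: (18 ⊕ 90) ⊕ 20 = 88 ⊕ 20 = a8
byte 6: (d8 ⊕ 4b) ⊕ 43 = 93 ⊕ 43 = d0
byte 7: (61 ⊕ 87) ⊕ 61 = e6 ⊕ 61 = 87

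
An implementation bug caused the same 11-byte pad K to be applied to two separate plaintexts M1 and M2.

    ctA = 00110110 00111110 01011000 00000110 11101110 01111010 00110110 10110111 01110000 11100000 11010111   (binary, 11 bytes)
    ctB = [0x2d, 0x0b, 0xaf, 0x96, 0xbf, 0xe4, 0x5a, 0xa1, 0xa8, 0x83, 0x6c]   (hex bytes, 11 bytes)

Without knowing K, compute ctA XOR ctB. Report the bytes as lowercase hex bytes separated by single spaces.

ctA ⊕ ctB = (M1 ⊕ K) ⊕ (M2 ⊕ K) = M1 ⊕ M2 — the shared key cancels under XOR.
byte 0: 36 ⊕ 2d = 1b
byte 1: 3e ⊕ 0b = 35
byte 2: 58 ⊕ af = f7
byte 3: 06 ⊕ 96 = 90
byte 4: ee ⊕ bf = 51
byte 5: 7a ⊕ e4 = 9e
byte 6: 36 ⊕ 5a = 6c
byte 7: b7 ⊕ a1 = 16
byte 8: 70 ⊕ a8 = d8
byte 9: e0 ⊕ 83 = 63
byte 10: d7 ⊕ 6c = bb

1b 35 f7 90 51 9e 6c 16 d8 63 bb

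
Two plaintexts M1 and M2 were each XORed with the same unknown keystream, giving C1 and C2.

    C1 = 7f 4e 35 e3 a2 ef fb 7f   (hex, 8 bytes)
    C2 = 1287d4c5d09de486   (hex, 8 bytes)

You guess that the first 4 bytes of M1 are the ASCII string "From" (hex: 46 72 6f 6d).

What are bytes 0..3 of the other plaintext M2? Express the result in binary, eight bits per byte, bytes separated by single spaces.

00101011 10111011 10001110 01001011

First, C1 ⊕ C2 = (M1 ⊕ K) ⊕ (M2 ⊕ K) = M1 ⊕ M2, so the key drops out. Then M2 = (M1 ⊕ M2) ⊕ M1 over the first 4 bytes.
byte 0: (7f xor 12) xor 46 = 6d xor 46 = 2b
byte 1: (4e xor 87) xor 72 = c9 xor 72 = bb
byte 2: (35 xor d4) xor 6f = e1 xor 6f = 8e
byte 3: (e3 xor c5) xor 6d = 26 xor 6d = 4b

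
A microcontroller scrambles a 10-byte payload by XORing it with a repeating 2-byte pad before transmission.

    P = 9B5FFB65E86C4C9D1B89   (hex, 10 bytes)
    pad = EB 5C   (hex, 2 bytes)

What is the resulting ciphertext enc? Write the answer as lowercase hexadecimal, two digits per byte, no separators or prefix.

700310390330a7c1f0d5

The 2-byte key repeats, so the effective keystream is eb 5c eb 5c eb 5c eb 5c eb 5c.
byte 0: 155 ⊕ 235 = 112
byte 1:  95 ⊕  92 =   3
byte 2: 251 ⊕ 235 =  16
byte 3: 101 ⊕  92 =  57
byte 4: 232 ⊕ 235 =   3
byte 5: 108 ⊕  92 =  48
byte 6:  76 ⊕ 235 = 167
byte 7: 157 ⊕  92 = 193
byte 8:  27 ⊕ 235 = 240
byte 9: 137 ⊕  92 = 213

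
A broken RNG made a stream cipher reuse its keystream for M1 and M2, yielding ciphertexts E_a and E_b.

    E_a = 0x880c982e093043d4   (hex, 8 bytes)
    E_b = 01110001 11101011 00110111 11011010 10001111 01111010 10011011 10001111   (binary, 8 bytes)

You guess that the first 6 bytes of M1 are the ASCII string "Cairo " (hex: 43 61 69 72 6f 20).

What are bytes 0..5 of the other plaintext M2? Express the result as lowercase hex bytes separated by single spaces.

ba 86 c6 86 e9 6a

First, E_a ⊕ E_b = (M1 ⊕ K) ⊕ (M2 ⊕ K) = M1 ⊕ M2, so the key drops out. Then M2 = (M1 ⊕ M2) ⊕ M1 over the first 6 bytes.
byte 0: (88 xor 71) xor 43 = f9 xor 43 = ba
byte 1: (0c xor eb) xor 61 = e7 xor 61 = 86
byte 2: (98 xor 37) xor 69 = af xor 69 = c6
byte 3: (2e xor da) xor 72 = f4 xor 72 = 86
byte 4: (09 xor 8f) xor 6f = 86 xor 6f = e9
byte 5: (30 xor 7a) xor 20 = 4a xor 20 = 6a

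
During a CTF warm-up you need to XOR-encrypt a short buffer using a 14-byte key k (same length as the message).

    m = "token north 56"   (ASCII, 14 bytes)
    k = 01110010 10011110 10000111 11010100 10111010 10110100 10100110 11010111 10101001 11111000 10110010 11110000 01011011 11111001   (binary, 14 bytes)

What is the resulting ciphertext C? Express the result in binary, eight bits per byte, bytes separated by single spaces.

00000110 11110001 11101100 10110001 11010100 10010100 11001000 10111000 11011011 10001100 11011010 11010000 01101110 11001111

XOR is its own inverse, so applying the key byte-wise gives the result directly.
byte 0: 116 ^ 114 =   6
byte 1: 111 ^ 158 = 241
byte 2: 107 ^ 135 = 236
byte 3: 101 ^ 212 = 177
byte 4: 110 ^ 186 = 212
byte 5:  32 ^ 180 = 148
byte 6: 110 ^ 166 = 200
byte 7: 111 ^ 215 = 184
byte 8: 114 ^ 169 = 219
byte 9: 116 ^ 248 = 140
byte 10: 104 ^ 178 = 218
byte 11:  32 ^ 240 = 208
byte 12:  53 ^  91 = 110
byte 13:  54 ^ 249 = 207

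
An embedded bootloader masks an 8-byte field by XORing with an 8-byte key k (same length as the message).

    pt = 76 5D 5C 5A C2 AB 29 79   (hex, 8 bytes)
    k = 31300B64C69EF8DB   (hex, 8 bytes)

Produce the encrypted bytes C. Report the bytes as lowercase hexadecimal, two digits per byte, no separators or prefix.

byte 0: 118 xor  49 =  71
byte 1:  93 xor  48 = 109
byte 2:  92 xor  11 =  87
byte 3:  90 xor 100 =  62
byte 4: 194 xor 198 =   4
byte 5: 171 xor 158 =  53
byte 6:  41 xor 248 = 209
byte 7: 121 xor 219 = 162

476d573e0435d1a2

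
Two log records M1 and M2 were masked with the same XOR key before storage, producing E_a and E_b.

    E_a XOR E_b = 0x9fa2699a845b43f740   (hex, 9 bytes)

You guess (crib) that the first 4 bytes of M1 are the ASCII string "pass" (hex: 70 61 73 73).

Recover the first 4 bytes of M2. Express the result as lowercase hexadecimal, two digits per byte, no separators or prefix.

efc31ae9

Since E_a ⊕ E_b = M1 ⊕ M2, XORing with the guessed M1 bytes yields the corresponding M2 bytes: M2 = (E_a ⊕ E_b) ⊕ M1.
9f ⊕ 70 = ef
a2 ⊕ 61 = c3
69 ⊕ 73 = 1a
9a ⊕ 73 = e9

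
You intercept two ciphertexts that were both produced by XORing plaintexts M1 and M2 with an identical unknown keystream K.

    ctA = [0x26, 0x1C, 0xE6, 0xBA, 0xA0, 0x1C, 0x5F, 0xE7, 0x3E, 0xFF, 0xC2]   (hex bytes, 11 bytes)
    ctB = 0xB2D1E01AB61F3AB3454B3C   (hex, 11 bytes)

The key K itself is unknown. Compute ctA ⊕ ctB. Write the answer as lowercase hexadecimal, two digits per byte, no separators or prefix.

ctA ⊕ ctB = (M1 ⊕ K) ⊕ (M2 ⊕ K) = M1 ⊕ M2 — the shared key cancels under XOR.
 38 ⊕ 178 = 148
 28 ⊕ 209 = 205
230 ⊕ 224 =   6
186 ⊕  26 = 160
160 ⊕ 182 =  22
 28 ⊕  31 =   3
 95 ⊕  58 = 101
231 ⊕ 179 =  84
 62 ⊕  69 = 123
255 ⊕  75 = 180
194 ⊕  60 = 254

94cd06a0160365547bb4fe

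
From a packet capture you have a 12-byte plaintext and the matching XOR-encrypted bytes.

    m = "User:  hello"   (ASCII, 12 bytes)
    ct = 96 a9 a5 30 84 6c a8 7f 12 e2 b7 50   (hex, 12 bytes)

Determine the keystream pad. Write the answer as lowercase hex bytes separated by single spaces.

Since ct = m ⊕ pad, XORing both sides with m gives pad = m ⊕ ct.
55 ⊕ 96 = c3
73 ⊕ a9 = da
65 ⊕ a5 = c0
72 ⊕ 30 = 42
3a ⊕ 84 = be
20 ⊕ 6c = 4c
20 ⊕ a8 = 88
68 ⊕ 7f = 17
65 ⊕ 12 = 77
6c ⊕ e2 = 8e
6c ⊕ b7 = db
6f ⊕ 50 = 3f

c3 da c0 42 be 4c 88 17 77 8e db 3f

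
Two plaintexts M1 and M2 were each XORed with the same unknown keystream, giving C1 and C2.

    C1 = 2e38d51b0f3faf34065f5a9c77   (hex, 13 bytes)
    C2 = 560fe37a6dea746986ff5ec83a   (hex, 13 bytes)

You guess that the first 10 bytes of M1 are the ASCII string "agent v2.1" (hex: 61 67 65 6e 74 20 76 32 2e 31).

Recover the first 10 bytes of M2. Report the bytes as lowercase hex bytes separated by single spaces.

First, C1 ⊕ C2 = (M1 ⊕ K) ⊕ (M2 ⊕ K) = M1 ⊕ M2, so the key drops out. Then M2 = (M1 ⊕ M2) ⊕ M1 over the first 10 bytes.
byte 0: (2e ^ 56) ^ 61 = 78 ^ 61 = 19
byte 1: (38 ^ 0f) ^ 67 = 37 ^ 67 = 50
byte 2: (d5 ^ e3) ^ 65 = 36 ^ 65 = 53
byte 3: (1b ^ 7a) ^ 6e = 61 ^ 6e = 0f
byte 4: (0f ^ 6d) ^ 74 = 62 ^ 74 = 16
byte 5: (3f ^ ea) ^ 20 = d5 ^ 20 = f5
byte 6: (af ^ 74) ^ 76 = db ^ 76 = ad
byte 7: (34 ^ 69) ^ 32 = 5d ^ 32 = 6f
byte 8: (06 ^ 86) ^ 2e = 80 ^ 2e = ae
byte 9: (5f ^ ff) ^ 31 = a0 ^ 31 = 91

19 50 53 0f 16 f5 ad 6f ae 91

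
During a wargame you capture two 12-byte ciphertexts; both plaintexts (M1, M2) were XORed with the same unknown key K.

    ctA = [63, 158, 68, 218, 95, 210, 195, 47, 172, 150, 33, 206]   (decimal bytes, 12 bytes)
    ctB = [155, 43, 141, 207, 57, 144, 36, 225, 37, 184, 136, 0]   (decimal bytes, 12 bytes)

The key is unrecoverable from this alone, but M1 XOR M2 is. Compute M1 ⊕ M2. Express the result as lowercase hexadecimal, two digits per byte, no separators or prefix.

ctA ⊕ ctB = (M1 ⊕ K) ⊕ (M2 ⊕ K) = M1 ⊕ M2 — the shared key cancels under XOR.
byte 0: 3f ^ 9b = a4
byte 1: 9e ^ 2b = b5
byte 2: 44 ^ 8d = c9
byte 3: da ^ cf = 15
byte 4: 5f ^ 39 = 66
byte 5: d2 ^ 90 = 42
byte 6: c3 ^ 24 = e7
byte 7: 2f ^ e1 = ce
byte 8: ac ^ 25 = 89
byte 9: 96 ^ b8 = 2e
byte 10: 21 ^ 88 = a9
byte 11: ce ^ 00 = ce

a4b5c9156642e7ce892ea9ce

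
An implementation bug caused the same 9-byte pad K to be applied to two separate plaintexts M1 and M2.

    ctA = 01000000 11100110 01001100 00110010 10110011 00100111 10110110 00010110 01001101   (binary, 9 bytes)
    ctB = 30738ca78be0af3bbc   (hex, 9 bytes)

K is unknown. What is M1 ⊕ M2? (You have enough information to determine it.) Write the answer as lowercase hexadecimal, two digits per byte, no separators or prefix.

7095c09538c7192df1

ctA ⊕ ctB = (M1 ⊕ K) ⊕ (M2 ⊕ K) = M1 ⊕ M2 — the shared key cancels under XOR.
01000000 ^ 00110000 = 01110000
11100110 ^ 01110011 = 10010101
01001100 ^ 10001100 = 11000000
00110010 ^ 10100111 = 10010101
10110011 ^ 10001011 = 00111000
00100111 ^ 11100000 = 11000111
10110110 ^ 10101111 = 00011001
00010110 ^ 00111011 = 00101101
01001101 ^ 10111100 = 11110001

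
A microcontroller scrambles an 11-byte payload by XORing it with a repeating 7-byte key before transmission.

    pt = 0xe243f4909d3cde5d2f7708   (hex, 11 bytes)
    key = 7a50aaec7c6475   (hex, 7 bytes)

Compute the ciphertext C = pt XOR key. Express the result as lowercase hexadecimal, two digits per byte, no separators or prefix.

98135e7ce158ab277fdde4

The 7-byte key repeats, so the effective keystream is 7a 50 aa ec 7c 64 75 7a 50 aa ec.
byte 0: e2 XOR 7a = 98
byte 1: 43 XOR 50 = 13
byte 2: f4 XOR aa = 5e
byte 3: 90 XOR ec = 7c
byte 4: 9d XOR 7c = e1
byte 5: 3c XOR 64 = 58
byte 6: de XOR 75 = ab
byte 7: 5d XOR 7a = 27
byte 8: 2f XOR 50 = 7f
byte 9: 77 XOR aa = dd
byte 10: 08 XOR ec = e4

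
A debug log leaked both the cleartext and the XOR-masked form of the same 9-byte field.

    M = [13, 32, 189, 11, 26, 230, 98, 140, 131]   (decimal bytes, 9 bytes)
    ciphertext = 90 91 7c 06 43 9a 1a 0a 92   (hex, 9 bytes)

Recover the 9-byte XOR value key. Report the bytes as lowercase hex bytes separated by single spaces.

9d b1 c1 0d 59 7c 78 86 11

Since ciphertext = M ⊕ key, XORing both sides with M gives key = M ⊕ ciphertext.
0d XOR 90 = 9d
20 XOR 91 = b1
bd XOR 7c = c1
0b XOR 06 = 0d
1a XOR 43 = 59
e6 XOR 9a = 7c
62 XOR 1a = 78
8c XOR 0a = 86
83 XOR 92 = 11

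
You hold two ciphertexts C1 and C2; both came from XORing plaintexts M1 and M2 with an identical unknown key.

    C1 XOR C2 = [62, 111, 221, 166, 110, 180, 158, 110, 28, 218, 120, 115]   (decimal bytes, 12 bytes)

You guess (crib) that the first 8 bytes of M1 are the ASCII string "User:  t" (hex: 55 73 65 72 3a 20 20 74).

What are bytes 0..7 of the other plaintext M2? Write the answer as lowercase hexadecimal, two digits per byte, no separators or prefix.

Since C1 ⊕ C2 = M1 ⊕ M2, XORing with the guessed M1 bytes yields the corresponding M2 bytes: M2 = (C1 ⊕ C2) ⊕ M1.
byte 0: 3e ^ 55 = 6b
byte 1: 6f ^ 73 = 1c
byte 2: dd ^ 65 = b8
byte 3: a6 ^ 72 = d4
byte 4: 6e ^ 3a = 54
byte 5: b4 ^ 20 = 94
byte 6: 9e ^ 20 = be
byte 7: 6e ^ 74 = 1a

6b1cb8d45494be1a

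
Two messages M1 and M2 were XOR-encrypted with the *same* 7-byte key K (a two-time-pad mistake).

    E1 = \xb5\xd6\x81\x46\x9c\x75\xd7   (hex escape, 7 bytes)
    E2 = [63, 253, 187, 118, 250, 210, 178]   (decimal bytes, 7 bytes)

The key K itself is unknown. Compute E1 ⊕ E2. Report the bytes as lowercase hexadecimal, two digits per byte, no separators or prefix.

8a2b3a3066a765

E1 ⊕ E2 = (M1 ⊕ K) ⊕ (M2 ⊕ K) = M1 ⊕ M2 — the shared key cancels under XOR.
181 XOR  63 = 138
214 XOR 253 =  43
129 XOR 187 =  58
 70 XOR 118 =  48
156 XOR 250 = 102
117 XOR 210 = 167
215 XOR 178 = 101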